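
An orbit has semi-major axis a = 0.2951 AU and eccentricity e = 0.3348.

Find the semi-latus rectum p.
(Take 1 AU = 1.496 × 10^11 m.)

Convert to SI: a = 0.2951 AU = 4.4147e+10 m.
p = a (1 − e²).
p = 4.4147e+10 · (1 − (0.3348)²) = 4.4147e+10 · 0.887909 ≈ 3.92e+10 m = 0.262 AU.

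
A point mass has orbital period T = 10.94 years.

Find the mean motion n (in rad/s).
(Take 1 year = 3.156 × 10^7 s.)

Convert to SI: T = 10.94 years = 3.45266e+08 s.
n = 2π / T.
n = 2π / 3.45266e+08 s ≈ 1.82e-08 rad/s.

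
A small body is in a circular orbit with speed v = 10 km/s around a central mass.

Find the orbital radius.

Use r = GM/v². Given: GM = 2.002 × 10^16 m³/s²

Convert to SI: v = 10 km/s = 10000 m/s.
For a circular orbit, v² = GM / r, so r = GM / v².
r = 2.002e+16 / (10000)² m ≈ 2.002e+08 m = 200.2 Mm.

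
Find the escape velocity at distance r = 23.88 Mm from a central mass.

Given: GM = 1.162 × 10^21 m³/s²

Convert to SI: r = 23.88 Mm = 2.388e+07 m.
Escape velocity comes from setting total energy to zero: ½v² − GM/r = 0 ⇒ v_esc = √(2GM / r).
v_esc = √(2 · 1.162e+21 / 2.388e+07) m/s ≈ 9.865e+06 m/s = 9865 km/s.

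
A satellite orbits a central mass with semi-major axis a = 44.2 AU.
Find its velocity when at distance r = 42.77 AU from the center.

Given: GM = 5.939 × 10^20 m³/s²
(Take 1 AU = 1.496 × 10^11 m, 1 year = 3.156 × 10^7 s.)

Convert to SI: a = 44.2 AU = 6.61232e+12 m; r = 42.77 AU = 6.39839e+12 m.
Vis-viva: v = √(GM · (2/r − 1/a)).
2/r − 1/a = 2/6.39839e+12 − 1/6.61232e+12 = 1.61346e-13 m⁻¹.
v = √(5.939e+20 · 1.61346e-13) m/s ≈ 9789 m/s = 2.065 AU/year.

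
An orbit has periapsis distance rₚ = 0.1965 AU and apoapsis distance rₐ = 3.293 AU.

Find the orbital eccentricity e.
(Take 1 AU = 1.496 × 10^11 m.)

Convert to SI: rₚ = 0.1965 AU = 2.93964e+10 m; rₐ = 3.293 AU = 4.92633e+11 m.
e = (rₐ − rₚ) / (rₐ + rₚ).
e = (4.92633e+11 − 2.93964e+10) / (4.92633e+11 + 2.93964e+10) = 4.63236e+11 / 5.22029e+11 ≈ 0.8874.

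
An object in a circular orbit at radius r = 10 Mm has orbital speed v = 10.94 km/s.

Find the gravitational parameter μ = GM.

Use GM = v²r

Convert to SI: r = 10 Mm = 1e+07 m; v = 10.94 km/s = 10940 m/s.
For a circular orbit v² = GM/r, so GM = v² · r.
GM = (10940)² · 1e+07 m³/s² ≈ 1.197e+15 m³/s² = 1.197 × 10^15 m³/s².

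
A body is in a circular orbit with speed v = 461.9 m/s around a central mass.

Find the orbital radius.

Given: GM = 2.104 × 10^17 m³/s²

For a circular orbit, v² = GM / r, so r = GM / v².
r = 2.104e+17 / (461.9)² m ≈ 9.862e+11 m = 986.2 Gm.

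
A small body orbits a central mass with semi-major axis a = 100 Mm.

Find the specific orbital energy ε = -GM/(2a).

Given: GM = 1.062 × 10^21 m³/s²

Convert to SI: a = 100 Mm = 1e+08 m.
ε = −GM / (2a).
ε = −1.062e+21 / (2 · 1e+08) J/kg ≈ -5.31e+12 J/kg = -5310 GJ/kg.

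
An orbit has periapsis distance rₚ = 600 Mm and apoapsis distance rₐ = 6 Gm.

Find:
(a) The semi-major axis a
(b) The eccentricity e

Convert to SI: rₚ = 600 Mm = 6e+08 m; rₐ = 6 Gm = 6e+09 m.
(a) a = (rₚ + rₐ) / 2 = (6e+08 + 6e+09) / 2 ≈ 3.3e+09 m = 3.3 Gm.
(b) e = (rₐ − rₚ) / (rₐ + rₚ) = (6e+09 − 6e+08) / (6e+09 + 6e+08) ≈ 0.8182.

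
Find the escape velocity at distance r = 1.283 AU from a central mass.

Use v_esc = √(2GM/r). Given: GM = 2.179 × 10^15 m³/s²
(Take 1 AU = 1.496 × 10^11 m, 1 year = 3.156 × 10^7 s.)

Convert to SI: r = 1.283 AU = 1.91937e+11 m.
Escape velocity comes from setting total energy to zero: ½v² − GM/r = 0 ⇒ v_esc = √(2GM / r).
v_esc = √(2 · 2.179e+15 / 1.91937e+11) m/s ≈ 150.7 m/s = 0.03179 AU/year.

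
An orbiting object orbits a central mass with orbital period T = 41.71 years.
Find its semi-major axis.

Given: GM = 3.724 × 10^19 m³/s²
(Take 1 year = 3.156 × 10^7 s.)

Convert to SI: T = 41.71 years = 1.31637e+09 s.
Invert Kepler's third law: a = (GM · T² / (4π²))^(1/3).
Substituting T = 1.31637e+09 s and GM = 3.724e+19 m³/s²:
a = (3.724e+19 · (1.31637e+09)² / (4π²))^(1/3) m
a ≈ 1.178e+12 m = 1.178 × 10^12 m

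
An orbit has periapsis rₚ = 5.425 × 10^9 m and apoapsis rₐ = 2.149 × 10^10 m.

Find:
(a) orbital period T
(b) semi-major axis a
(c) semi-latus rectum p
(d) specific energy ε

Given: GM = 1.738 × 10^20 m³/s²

(a) With a = (rₚ + rₐ)/2 = 1.34575e+10 m, T = 2π √(a³/GM) = 2π √((1.34575e+10)³/1.738e+20) s ≈ 7.44e+05 s
(b) a = (rₚ + rₐ)/2 = (5.425e+09 + 2.149e+10)/2 ≈ 1.346e+10 m
(c) From a = (rₚ + rₐ)/2 = 1.34575e+10 m and e = (rₐ − rₚ)/(rₐ + rₚ) = 0.596879, p = a(1 − e²) = 1.34575e+10 · (1 − (0.596879)²) ≈ 8.663e+09 m
(d) With a = (rₚ + rₐ)/2 = 1.34575e+10 m, ε = −GM/(2a) = −1.738e+20/(2 · 1.34575e+10) J/kg ≈ -6.457e+09 J/kg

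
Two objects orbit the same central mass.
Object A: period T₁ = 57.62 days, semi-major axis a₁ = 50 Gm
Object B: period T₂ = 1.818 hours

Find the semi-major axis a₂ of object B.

Convert to SI: T₁ = 57.62 days = 4.97837e+06 s; a₁ = 50 Gm = 5e+10 m; T₂ = 1.818 hours = 6544.8 s.
Kepler's third law: (T₁/T₂)² = (a₁/a₂)³ ⇒ a₂ = a₁ · (T₂/T₁)^(2/3).
T₂/T₁ = 6544.8 / 4.97837e+06 = 0.00131465.
a₂ = 5e+10 · (0.00131465)^(2/3) m ≈ 6e+08 m = 600 Mm.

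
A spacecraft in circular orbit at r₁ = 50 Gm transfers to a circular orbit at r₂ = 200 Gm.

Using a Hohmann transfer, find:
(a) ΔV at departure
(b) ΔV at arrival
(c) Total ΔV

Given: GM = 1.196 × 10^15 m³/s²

Convert to SI: r₁ = 50 Gm = 5e+10 m; r₂ = 200 Gm = 2e+11 m.
Transfer semi-major axis: a_t = (r₁ + r₂)/2 = (5e+10 + 2e+11)/2 = 1.25e+11 m.
Circular speeds: v₁ = √(GM/r₁) = 154.661 m/s, v₂ = √(GM/r₂) = 77.3305 m/s.
Transfer speeds (vis-viva v² = GM(2/r − 1/a_t)): v₁ᵗ = 195.632 m/s, v₂ᵗ = 48.9081 m/s.
(a) ΔV₁ = |v₁ᵗ − v₁| ≈ 40.97 m/s = 40.97 m/s.
(b) ΔV₂ = |v₂ − v₂ᵗ| ≈ 28.42 m/s = 28.42 m/s.
(c) ΔV_total = ΔV₁ + ΔV₂ ≈ 69.39 m/s = 69.39 m/s.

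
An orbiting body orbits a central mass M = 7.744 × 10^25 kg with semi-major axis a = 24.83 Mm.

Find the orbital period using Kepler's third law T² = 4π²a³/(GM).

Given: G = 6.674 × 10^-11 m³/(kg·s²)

Convert to SI: a = 24.83 Mm = 2.483e+07 m.
GM = G · M = 6.674e-11 · 7.744e+25 = 5.16835e+15 m³/s².
Kepler's third law: T = 2π √(a³ / GM).
Substituting a = 2.483e+07 m and GM = 5.16835e+15 m³/s²:
T = 2π √((2.483e+07)³ / 5.16835e+15) s
T ≈ 1.081e+04 s = 3.004 hours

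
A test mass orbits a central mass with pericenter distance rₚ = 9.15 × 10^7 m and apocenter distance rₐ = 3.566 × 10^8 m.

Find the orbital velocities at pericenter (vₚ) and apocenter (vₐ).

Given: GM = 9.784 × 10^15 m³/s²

Use the vis-viva equation v² = GM(2/r − 1/a) with a = (rₚ + rₐ)/2 = (9.15e+07 + 3.566e+08)/2 = 2.2405e+08 m.
vₚ = √(GM · (2/rₚ − 1/a)) = √(9.784e+15 · (2/9.15e+07 − 1/2.2405e+08)) m/s ≈ 1.305e+04 m/s = 13.05 km/s.
vₐ = √(GM · (2/rₐ − 1/a)) = √(9.784e+15 · (2/3.566e+08 − 1/2.2405e+08)) m/s ≈ 3347 m/s = 3.347 km/s.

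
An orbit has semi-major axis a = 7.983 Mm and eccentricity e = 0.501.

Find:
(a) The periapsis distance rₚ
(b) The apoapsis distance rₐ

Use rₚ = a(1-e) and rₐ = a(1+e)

Convert to SI: a = 7.983 Mm = 7.983e+06 m.
(a) rₚ = a(1 − e) = 7.983e+06 · (1 − 0.501) = 7.983e+06 · 0.499 ≈ 3.984e+06 m = 3.984 Mm.
(b) rₐ = a(1 + e) = 7.983e+06 · (1 + 0.501) = 7.983e+06 · 1.501 ≈ 1.198e+07 m = 11.98 Mm.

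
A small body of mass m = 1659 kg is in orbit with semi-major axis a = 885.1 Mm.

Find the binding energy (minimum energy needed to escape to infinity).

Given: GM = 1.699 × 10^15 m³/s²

Convert to SI: a = 885.1 Mm = 8.851e+08 m.
Total orbital energy is E = −GMm/(2a); binding energy is E_bind = −E = GMm/(2a).
E_bind = 1.699e+15 · 1659 / (2 · 8.851e+08) J ≈ 1.592e+09 J = 1.592 GJ.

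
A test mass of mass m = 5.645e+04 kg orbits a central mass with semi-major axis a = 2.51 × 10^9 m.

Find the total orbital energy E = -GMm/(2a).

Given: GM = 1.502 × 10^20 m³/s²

E = −GMm / (2a).
E = −1.502e+20 · 5.645e+04 / (2 · 2.51e+09) J ≈ -1.689e+15 J = -1.689 PJ.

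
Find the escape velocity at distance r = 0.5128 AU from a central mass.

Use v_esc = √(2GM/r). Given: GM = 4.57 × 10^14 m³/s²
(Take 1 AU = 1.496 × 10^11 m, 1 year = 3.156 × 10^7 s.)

Convert to SI: r = 0.5128 AU = 7.67149e+10 m.
Escape velocity comes from setting total energy to zero: ½v² − GM/r = 0 ⇒ v_esc = √(2GM / r).
v_esc = √(2 · 4.57e+14 / 7.67149e+10) m/s ≈ 109.2 m/s = 0.02303 AU/year.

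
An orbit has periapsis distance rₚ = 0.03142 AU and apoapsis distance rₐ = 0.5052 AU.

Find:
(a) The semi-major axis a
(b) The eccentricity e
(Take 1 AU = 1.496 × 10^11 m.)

Convert to SI: rₚ = 0.03142 AU = 4.70043e+09 m; rₐ = 0.5052 AU = 7.55779e+10 m.
(a) a = (rₚ + rₐ) / 2 = (4.70043e+09 + 7.55779e+10) / 2 ≈ 4.014e+10 m = 0.2683 AU.
(b) e = (rₐ − rₚ) / (rₐ + rₚ) = (7.55779e+10 − 4.70043e+09) / (7.55779e+10 + 4.70043e+09) ≈ 0.8829.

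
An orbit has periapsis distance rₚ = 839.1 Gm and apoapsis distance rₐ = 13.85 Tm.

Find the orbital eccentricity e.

Convert to SI: rₚ = 839.1 Gm = 8.391e+11 m; rₐ = 13.85 Tm = 1.385e+13 m.
e = (rₐ − rₚ) / (rₐ + rₚ).
e = (1.385e+13 − 8.391e+11) / (1.385e+13 + 8.391e+11) = 1.30109e+13 / 1.46891e+13 ≈ 0.8858.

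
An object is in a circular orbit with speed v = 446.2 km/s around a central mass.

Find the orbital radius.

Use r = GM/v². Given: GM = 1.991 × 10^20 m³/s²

Convert to SI: v = 446.2 km/s = 446200 m/s.
For a circular orbit, v² = GM / r, so r = GM / v².
r = 1.991e+20 / (446200)² m ≈ 1e+09 m = 1 Gm.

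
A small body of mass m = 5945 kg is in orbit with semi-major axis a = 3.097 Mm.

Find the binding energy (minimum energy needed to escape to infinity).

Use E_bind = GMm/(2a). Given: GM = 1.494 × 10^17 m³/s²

Convert to SI: a = 3.097 Mm = 3.097e+06 m.
Total orbital energy is E = −GMm/(2a); binding energy is E_bind = −E = GMm/(2a).
E_bind = 1.494e+17 · 5945 / (2 · 3.097e+06) J ≈ 1.434e+14 J = 143.4 TJ.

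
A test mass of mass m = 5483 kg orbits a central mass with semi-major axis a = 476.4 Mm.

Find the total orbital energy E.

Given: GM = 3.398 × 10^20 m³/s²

Convert to SI: a = 476.4 Mm = 4.764e+08 m.
E = −GMm / (2a).
E = −3.398e+20 · 5483 / (2 · 4.764e+08) J ≈ -1.955e+15 J = -1.955 PJ.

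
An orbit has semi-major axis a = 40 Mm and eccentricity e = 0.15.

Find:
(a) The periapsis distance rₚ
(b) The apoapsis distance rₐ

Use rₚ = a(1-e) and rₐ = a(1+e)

Convert to SI: a = 40 Mm = 4e+07 m.
(a) rₚ = a(1 − e) = 4e+07 · (1 − 0.15) = 4e+07 · 0.85 ≈ 3.4e+07 m = 34 Mm.
(b) rₐ = a(1 + e) = 4e+07 · (1 + 0.15) = 4e+07 · 1.15 ≈ 4.6e+07 m = 46 Mm.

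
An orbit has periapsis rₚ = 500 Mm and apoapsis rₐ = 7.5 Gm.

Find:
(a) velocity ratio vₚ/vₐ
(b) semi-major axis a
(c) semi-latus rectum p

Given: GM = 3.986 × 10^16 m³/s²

Convert to SI: rₚ = 500 Mm = 5e+08 m; rₐ = 7.5 Gm = 7.5e+09 m.
(a) Conservation of angular momentum (rₚvₚ = rₐvₐ) gives vₚ/vₐ = rₐ/rₚ = 7.5e+09/5e+08 ≈ 15
(b) a = (rₚ + rₐ)/2 = (5e+08 + 7.5e+09)/2 ≈ 4e+09 m
(c) From a = (rₚ + rₐ)/2 = 4e+09 m and e = (rₐ − rₚ)/(rₐ + rₚ) = 0.875, p = a(1 − e²) = 4e+09 · (1 − (0.875)²) ≈ 9.375e+08 m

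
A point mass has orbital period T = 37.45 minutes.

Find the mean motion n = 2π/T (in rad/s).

Convert to SI: T = 37.45 minutes = 2247 s.
n = 2π / T.
n = 2π / 2247 s ≈ 0.002796 rad/s.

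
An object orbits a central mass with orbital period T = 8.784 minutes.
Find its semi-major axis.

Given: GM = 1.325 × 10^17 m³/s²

Convert to SI: T = 8.784 minutes = 527.04 s.
Invert Kepler's third law: a = (GM · T² / (4π²))^(1/3).
Substituting T = 527.04 s and GM = 1.325e+17 m³/s²:
a = (1.325e+17 · (527.04)² / (4π²))^(1/3) m
a ≈ 9.769e+06 m = 9.769 Mm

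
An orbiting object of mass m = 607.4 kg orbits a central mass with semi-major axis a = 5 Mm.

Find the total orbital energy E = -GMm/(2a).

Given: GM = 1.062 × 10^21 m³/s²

Convert to SI: a = 5 Mm = 5e+06 m.
E = −GMm / (2a).
E = −1.062e+21 · 607.4 / (2 · 5e+06) J ≈ -6.451e+16 J = -64.51 PJ.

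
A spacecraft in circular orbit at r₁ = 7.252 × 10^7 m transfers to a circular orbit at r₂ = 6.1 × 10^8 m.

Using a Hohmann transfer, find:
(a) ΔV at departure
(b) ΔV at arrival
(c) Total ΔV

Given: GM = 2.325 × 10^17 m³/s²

Transfer semi-major axis: a_t = (r₁ + r₂)/2 = (7.252e+07 + 6.1e+08)/2 = 3.4126e+08 m.
Circular speeds: v₁ = √(GM/r₁) = 56621.7 m/s, v₂ = √(GM/r₂) = 19523 m/s.
Transfer speeds (vis-viva v² = GM(2/r − 1/a_t)): v₁ᵗ = 75701.6 m/s, v₂ᵗ = 8999.8 m/s.
(a) ΔV₁ = |v₁ᵗ − v₁| ≈ 1.908e+04 m/s = 19.08 km/s.
(b) ΔV₂ = |v₂ − v₂ᵗ| ≈ 1.052e+04 m/s = 10.52 km/s.
(c) ΔV_total = ΔV₁ + ΔV₂ ≈ 2.96e+04 m/s = 29.6 km/s.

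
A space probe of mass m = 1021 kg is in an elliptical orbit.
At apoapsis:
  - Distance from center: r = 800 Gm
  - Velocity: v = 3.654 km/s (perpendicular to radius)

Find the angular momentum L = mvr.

Convert to SI: r = 800 Gm = 8e+11 m; v = 3.654 km/s = 3654 m/s.
Since v is perpendicular to r, L = m · v · r.
L = 1021 · 3654 · 8e+11 kg·m²/s ≈ 2.985e+18 kg·m²/s.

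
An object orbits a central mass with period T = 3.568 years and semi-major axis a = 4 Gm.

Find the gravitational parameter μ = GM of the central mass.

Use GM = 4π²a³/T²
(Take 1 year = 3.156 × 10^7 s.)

Convert to SI: T = 3.568 years = 1.12606e+08 s; a = 4 Gm = 4e+09 m.
GM = 4π² · a³ / T².
GM = 4π² · (4e+09)³ / (1.12606e+08)² m³/s² ≈ 1.993e+14 m³/s² = 1.993 × 10^14 m³/s².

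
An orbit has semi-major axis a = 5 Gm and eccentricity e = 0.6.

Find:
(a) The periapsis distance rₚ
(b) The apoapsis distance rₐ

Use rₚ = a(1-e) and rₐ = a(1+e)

Convert to SI: a = 5 Gm = 5e+09 m.
(a) rₚ = a(1 − e) = 5e+09 · (1 − 0.6) = 5e+09 · 0.4 ≈ 2e+09 m = 2 Gm.
(b) rₐ = a(1 + e) = 5e+09 · (1 + 0.6) = 5e+09 · 1.6 ≈ 8e+09 m = 8 Gm.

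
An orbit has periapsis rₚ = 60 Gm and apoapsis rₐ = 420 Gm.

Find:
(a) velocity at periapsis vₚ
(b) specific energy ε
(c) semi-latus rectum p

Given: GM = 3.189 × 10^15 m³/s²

Convert to SI: rₚ = 60 Gm = 6e+10 m; rₐ = 420 Gm = 4.2e+11 m.
(a) With a = (rₚ + rₐ)/2 = 2.4e+11 m, vₚ = √(GM (2/rₚ − 1/a)) = √(3.189e+15 · (2/6e+10 − 1/2.4e+11)) m/s ≈ 305 m/s
(b) With a = (rₚ + rₐ)/2 = 2.4e+11 m, ε = −GM/(2a) = −3.189e+15/(2 · 2.4e+11) J/kg ≈ -6644 J/kg
(c) From a = (rₚ + rₐ)/2 = 2.4e+11 m and e = (rₐ − rₚ)/(rₐ + rₚ) = 0.75, p = a(1 − e²) = 2.4e+11 · (1 − (0.75)²) ≈ 1.05e+11 m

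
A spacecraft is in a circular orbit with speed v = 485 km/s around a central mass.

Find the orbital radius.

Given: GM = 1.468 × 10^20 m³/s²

Convert to SI: v = 485 km/s = 485000 m/s.
For a circular orbit, v² = GM / r, so r = GM / v².
r = 1.468e+20 / (485000)² m ≈ 6.241e+08 m = 6.241 × 10^8 m.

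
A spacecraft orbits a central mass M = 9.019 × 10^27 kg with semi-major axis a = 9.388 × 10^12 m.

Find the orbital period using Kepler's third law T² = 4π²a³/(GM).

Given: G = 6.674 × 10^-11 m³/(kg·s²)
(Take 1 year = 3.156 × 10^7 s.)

GM = G · M = 6.674e-11 · 9.019e+27 = 6.01928e+17 m³/s².
Kepler's third law: T = 2π √(a³ / GM).
Substituting a = 9.388e+12 m and GM = 6.01928e+17 m³/s²:
T = 2π √((9.388e+12)³ / 6.01928e+17) s
T ≈ 2.33e+11 s = 7381 years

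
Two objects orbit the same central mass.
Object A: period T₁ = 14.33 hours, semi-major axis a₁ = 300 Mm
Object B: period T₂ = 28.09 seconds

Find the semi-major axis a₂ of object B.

Convert to SI: T₁ = 14.33 hours = 51588 s; a₁ = 300 Mm = 3e+08 m.
Kepler's third law: (T₁/T₂)² = (a₁/a₂)³ ⇒ a₂ = a₁ · (T₂/T₁)^(2/3).
T₂/T₁ = 28.09 / 51588 = 0.000544506.
a₂ = 3e+08 · (0.000544506)^(2/3) m ≈ 2e+06 m = 2 Mm.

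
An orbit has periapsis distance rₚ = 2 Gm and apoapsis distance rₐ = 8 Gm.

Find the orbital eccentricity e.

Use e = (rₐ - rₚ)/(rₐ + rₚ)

Convert to SI: rₚ = 2 Gm = 2e+09 m; rₐ = 8 Gm = 8e+09 m.
e = (rₐ − rₚ) / (rₐ + rₚ).
e = (8e+09 − 2e+09) / (8e+09 + 2e+09) = 6e+09 / 1e+10 ≈ 0.6.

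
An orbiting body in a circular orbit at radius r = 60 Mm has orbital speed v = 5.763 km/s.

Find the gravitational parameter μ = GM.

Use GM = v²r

Convert to SI: r = 60 Mm = 6e+07 m; v = 5.763 km/s = 5763 m/s.
For a circular orbit v² = GM/r, so GM = v² · r.
GM = (5763)² · 6e+07 m³/s² ≈ 1.993e+15 m³/s² = 1.993 × 10^15 m³/s².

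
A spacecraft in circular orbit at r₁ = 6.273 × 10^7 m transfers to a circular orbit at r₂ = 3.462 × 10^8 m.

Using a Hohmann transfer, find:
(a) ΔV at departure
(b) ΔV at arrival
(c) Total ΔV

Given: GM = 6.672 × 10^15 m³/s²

Transfer semi-major axis: a_t = (r₁ + r₂)/2 = (6.273e+07 + 3.462e+08)/2 = 2.04465e+08 m.
Circular speeds: v₁ = √(GM/r₁) = 10313.1 m/s, v₂ = √(GM/r₂) = 4390 m/s.
Transfer speeds (vis-viva v² = GM(2/r − 1/a_t)): v₁ᵗ = 13419.7 m/s, v₂ᵗ = 2431.6 m/s.
(a) ΔV₁ = |v₁ᵗ − v₁| ≈ 3107 m/s = 3.107 km/s.
(b) ΔV₂ = |v₂ − v₂ᵗ| ≈ 1958 m/s = 1.958 km/s.
(c) ΔV_total = ΔV₁ + ΔV₂ ≈ 5065 m/s = 5.065 km/s.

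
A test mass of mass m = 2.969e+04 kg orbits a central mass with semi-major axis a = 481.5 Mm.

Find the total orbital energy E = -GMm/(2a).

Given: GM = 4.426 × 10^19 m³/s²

Convert to SI: a = 481.5 Mm = 4.815e+08 m.
E = −GMm / (2a).
E = −4.426e+19 · 2.969e+04 / (2 · 4.815e+08) J ≈ -1.365e+15 J = -1.365 PJ.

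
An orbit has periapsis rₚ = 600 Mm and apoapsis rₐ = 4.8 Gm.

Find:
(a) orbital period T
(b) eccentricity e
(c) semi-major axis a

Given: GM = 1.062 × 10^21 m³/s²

Convert to SI: rₚ = 600 Mm = 6e+08 m; rₐ = 4.8 Gm = 4.8e+09 m.
(a) With a = (rₚ + rₐ)/2 = 2.7e+09 m, T = 2π √(a³/GM) = 2π √((2.7e+09)³/1.062e+21) s ≈ 2.705e+04 s
(b) e = (rₐ − rₚ)/(rₐ + rₚ) = (4.8e+09 − 6e+08)/(4.8e+09 + 6e+08) ≈ 0.7778
(c) a = (rₚ + rₐ)/2 = (6e+08 + 4.8e+09)/2 ≈ 2.7e+09 m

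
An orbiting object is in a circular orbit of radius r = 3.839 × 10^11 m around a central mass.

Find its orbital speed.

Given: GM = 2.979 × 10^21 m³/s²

For a circular orbit, gravity supplies the centripetal force, so v = √(GM / r).
v = √(2.979e+21 / 3.839e+11) m/s ≈ 8.809e+04 m/s = 88.09 km/s.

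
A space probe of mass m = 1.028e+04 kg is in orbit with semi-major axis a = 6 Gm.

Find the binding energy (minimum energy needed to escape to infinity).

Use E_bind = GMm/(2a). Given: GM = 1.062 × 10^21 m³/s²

Convert to SI: a = 6 Gm = 6e+09 m.
Total orbital energy is E = −GMm/(2a); binding energy is E_bind = −E = GMm/(2a).
E_bind = 1.062e+21 · 1.028e+04 / (2 · 6e+09) J ≈ 9.098e+14 J = 909.8 TJ.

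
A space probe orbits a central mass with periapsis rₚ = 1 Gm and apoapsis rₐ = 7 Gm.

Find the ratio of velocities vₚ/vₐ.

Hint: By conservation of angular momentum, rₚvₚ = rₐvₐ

Convert to SI: rₚ = 1 Gm = 1e+09 m; rₐ = 7 Gm = 7e+09 m.
Conservation of angular momentum gives rₚvₚ = rₐvₐ, so vₚ/vₐ = rₐ/rₚ.
vₚ/vₐ = 7e+09 / 1e+09 ≈ 7.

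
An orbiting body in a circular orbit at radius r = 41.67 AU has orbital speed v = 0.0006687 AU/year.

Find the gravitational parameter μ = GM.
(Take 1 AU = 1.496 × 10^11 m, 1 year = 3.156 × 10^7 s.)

Convert to SI: r = 41.67 AU = 6.23383e+12 m; v = 0.0006687 AU/year = 3.16976 m/s.
For a circular orbit v² = GM/r, so GM = v² · r.
GM = (3.16976)² · 6.23383e+12 m³/s² ≈ 6.263e+13 m³/s² = 6.263 × 10^13 m³/s².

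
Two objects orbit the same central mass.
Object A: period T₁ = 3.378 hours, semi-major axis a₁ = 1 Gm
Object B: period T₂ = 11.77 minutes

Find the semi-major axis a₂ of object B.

Convert to SI: T₁ = 3.378 hours = 12160.8 s; a₁ = 1 Gm = 1e+09 m; T₂ = 11.77 minutes = 706.2 s.
Kepler's third law: (T₁/T₂)² = (a₁/a₂)³ ⇒ a₂ = a₁ · (T₂/T₁)^(2/3).
T₂/T₁ = 706.2 / 12160.8 = 0.0580718.
a₂ = 1e+09 · (0.0580718)^(2/3) m ≈ 1.5e+08 m = 150 Mm.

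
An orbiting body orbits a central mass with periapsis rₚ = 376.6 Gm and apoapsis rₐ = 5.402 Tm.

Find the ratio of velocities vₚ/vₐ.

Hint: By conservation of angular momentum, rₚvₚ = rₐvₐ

Convert to SI: rₚ = 376.6 Gm = 3.766e+11 m; rₐ = 5.402 Tm = 5.402e+12 m.
Conservation of angular momentum gives rₚvₚ = rₐvₐ, so vₚ/vₐ = rₐ/rₚ.
vₚ/vₐ = 5.402e+12 / 3.766e+11 ≈ 14.34.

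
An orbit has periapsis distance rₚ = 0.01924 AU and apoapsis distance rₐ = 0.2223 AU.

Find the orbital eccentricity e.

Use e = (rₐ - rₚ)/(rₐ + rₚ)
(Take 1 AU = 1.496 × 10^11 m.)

Convert to SI: rₚ = 0.01924 AU = 2.8783e+09 m; rₐ = 0.2223 AU = 3.32561e+10 m.
e = (rₐ − rₚ) / (rₐ + rₚ).
e = (3.32561e+10 − 2.8783e+09) / (3.32561e+10 + 2.8783e+09) = 3.03778e+10 / 3.61344e+10 ≈ 0.8407.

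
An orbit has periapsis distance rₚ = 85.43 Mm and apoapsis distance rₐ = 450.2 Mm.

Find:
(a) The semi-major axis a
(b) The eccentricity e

Convert to SI: rₚ = 85.43 Mm = 8.543e+07 m; rₐ = 450.2 Mm = 4.502e+08 m.
(a) a = (rₚ + rₐ) / 2 = (8.543e+07 + 4.502e+08) / 2 ≈ 2.678e+08 m = 267.8 Mm.
(b) e = (rₐ − rₚ) / (rₐ + rₚ) = (4.502e+08 − 8.543e+07) / (4.502e+08 + 8.543e+07) ≈ 0.681.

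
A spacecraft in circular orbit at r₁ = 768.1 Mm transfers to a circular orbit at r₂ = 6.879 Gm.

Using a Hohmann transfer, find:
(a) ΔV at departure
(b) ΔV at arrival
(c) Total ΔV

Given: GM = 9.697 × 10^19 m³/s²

Convert to SI: r₁ = 768.1 Mm = 7.681e+08 m; r₂ = 6.879 Gm = 6.879e+09 m.
Transfer semi-major axis: a_t = (r₁ + r₂)/2 = (7.681e+08 + 6.879e+09)/2 = 3.82355e+09 m.
Circular speeds: v₁ = √(GM/r₁) = 355312 m/s, v₂ = √(GM/r₂) = 118729 m/s.
Transfer speeds (vis-viva v² = GM(2/r − 1/a_t)): v₁ᵗ = 476584 m/s, v₂ᵗ = 53214.7 m/s.
(a) ΔV₁ = |v₁ᵗ − v₁| ≈ 1.213e+05 m/s = 121.3 km/s.
(b) ΔV₂ = |v₂ − v₂ᵗ| ≈ 6.551e+04 m/s = 65.51 km/s.
(c) ΔV_total = ΔV₁ + ΔV₂ ≈ 1.868e+05 m/s = 186.8 km/s.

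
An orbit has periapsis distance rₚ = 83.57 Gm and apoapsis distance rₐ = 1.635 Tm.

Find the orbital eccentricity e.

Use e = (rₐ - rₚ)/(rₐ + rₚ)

Convert to SI: rₚ = 83.57 Gm = 8.357e+10 m; rₐ = 1.635 Tm = 1.635e+12 m.
e = (rₐ − rₚ) / (rₐ + rₚ).
e = (1.635e+12 − 8.357e+10) / (1.635e+12 + 8.357e+10) = 1.55143e+12 / 1.71857e+12 ≈ 0.9027.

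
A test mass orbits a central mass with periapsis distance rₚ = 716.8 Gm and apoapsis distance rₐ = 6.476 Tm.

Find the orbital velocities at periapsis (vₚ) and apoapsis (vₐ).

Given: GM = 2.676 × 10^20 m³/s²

Convert to SI: rₚ = 716.8 Gm = 7.168e+11 m; rₐ = 6.476 Tm = 6.476e+12 m.
Use the vis-viva equation v² = GM(2/r − 1/a) with a = (rₚ + rₐ)/2 = (7.168e+11 + 6.476e+12)/2 = 3.5964e+12 m.
vₚ = √(GM · (2/rₚ − 1/a)) = √(2.676e+20 · (2/7.168e+11 − 1/3.5964e+12)) m/s ≈ 2.593e+04 m/s = 25.93 km/s.
vₐ = √(GM · (2/rₐ − 1/a)) = √(2.676e+20 · (2/6.476e+12 − 1/3.5964e+12)) m/s ≈ 2870 m/s = 2.87 km/s.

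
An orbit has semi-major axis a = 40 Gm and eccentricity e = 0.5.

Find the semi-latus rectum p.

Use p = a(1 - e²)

Convert to SI: a = 40 Gm = 4e+10 m.
p = a (1 − e²).
p = 4e+10 · (1 − (0.5)²) = 4e+10 · 0.75 ≈ 3e+10 m = 30 Gm.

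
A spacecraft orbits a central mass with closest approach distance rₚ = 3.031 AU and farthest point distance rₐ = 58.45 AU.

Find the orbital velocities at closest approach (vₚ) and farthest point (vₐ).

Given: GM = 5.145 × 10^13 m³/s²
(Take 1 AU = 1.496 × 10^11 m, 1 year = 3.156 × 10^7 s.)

Convert to SI: rₚ = 3.031 AU = 4.53438e+11 m; rₐ = 58.45 AU = 8.74412e+12 m.
Use the vis-viva equation v² = GM(2/r − 1/a) with a = (rₚ + rₐ)/2 = (4.53438e+11 + 8.74412e+12)/2 = 4.59878e+12 m.
vₚ = √(GM · (2/rₚ − 1/a)) = √(5.145e+13 · (2/4.53438e+11 − 1/4.59878e+12)) m/s ≈ 14.69 m/s = 0.003099 AU/year.
vₐ = √(GM · (2/rₐ − 1/a)) = √(5.145e+13 · (2/8.74412e+12 − 1/4.59878e+12)) m/s ≈ 0.7617 m/s = 0.0001607 AU/year.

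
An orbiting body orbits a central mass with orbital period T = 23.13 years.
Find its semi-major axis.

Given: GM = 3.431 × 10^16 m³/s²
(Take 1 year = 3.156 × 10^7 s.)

Convert to SI: T = 23.13 years = 7.29983e+08 s.
Invert Kepler's third law: a = (GM · T² / (4π²))^(1/3).
Substituting T = 7.29983e+08 s and GM = 3.431e+16 m³/s²:
a = (3.431e+16 · (7.29983e+08)² / (4π²))^(1/3) m
a ≈ 7.737e+10 m = 7.737 × 10^10 m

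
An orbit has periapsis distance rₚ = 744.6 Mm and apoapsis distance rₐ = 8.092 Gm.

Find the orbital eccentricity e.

Convert to SI: rₚ = 744.6 Mm = 7.446e+08 m; rₐ = 8.092 Gm = 8.092e+09 m.
e = (rₐ − rₚ) / (rₐ + rₚ).
e = (8.092e+09 − 7.446e+08) / (8.092e+09 + 7.446e+08) = 7.3474e+09 / 8.8366e+09 ≈ 0.8315.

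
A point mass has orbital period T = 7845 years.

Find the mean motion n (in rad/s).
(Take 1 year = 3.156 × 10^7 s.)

Convert to SI: T = 7845 years = 2.47588e+11 s.
n = 2π / T.
n = 2π / 2.47588e+11 s ≈ 2.538e-11 rad/s.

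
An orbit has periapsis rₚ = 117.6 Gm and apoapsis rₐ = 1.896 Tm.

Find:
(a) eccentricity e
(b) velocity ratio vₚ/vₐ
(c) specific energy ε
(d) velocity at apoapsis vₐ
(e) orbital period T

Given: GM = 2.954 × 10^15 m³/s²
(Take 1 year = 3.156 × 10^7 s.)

Convert to SI: rₚ = 117.6 Gm = 1.176e+11 m; rₐ = 1.896 Tm = 1.896e+12 m.
(a) e = (rₐ − rₚ)/(rₐ + rₚ) = (1.896e+12 − 1.176e+11)/(1.896e+12 + 1.176e+11) ≈ 0.8832
(b) Conservation of angular momentum (rₚvₚ = rₐvₐ) gives vₚ/vₐ = rₐ/rₚ = 1.896e+12/1.176e+11 ≈ 16.12
(c) With a = (rₚ + rₐ)/2 = 1.0068e+12 m, ε = −GM/(2a) = −2.954e+15/(2 · 1.0068e+12) J/kg ≈ -1467 J/kg
(d) With a = (rₚ + rₐ)/2 = 1.0068e+12 m, vₐ = √(GM (2/rₐ − 1/a)) = √(2.954e+15 · (2/1.896e+12 − 1/1.0068e+12)) m/s ≈ 13.49 m/s
(e) With a = (rₚ + rₐ)/2 = 1.0068e+12 m, T = 2π √(a³/GM) = 2π √((1.0068e+12)³/2.954e+15) s ≈ 1.168e+11 s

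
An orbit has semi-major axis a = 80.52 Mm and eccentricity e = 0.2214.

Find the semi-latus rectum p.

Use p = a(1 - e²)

Convert to SI: a = 80.52 Mm = 8.052e+07 m.
p = a (1 − e²).
p = 8.052e+07 · (1 − (0.2214)²) = 8.052e+07 · 0.950982 ≈ 7.657e+07 m = 76.57 Mm.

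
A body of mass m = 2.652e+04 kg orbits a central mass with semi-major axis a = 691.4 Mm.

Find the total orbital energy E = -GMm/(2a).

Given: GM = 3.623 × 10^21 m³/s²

Convert to SI: a = 691.4 Mm = 6.914e+08 m.
E = −GMm / (2a).
E = −3.623e+21 · 2.652e+04 / (2 · 6.914e+08) J ≈ -6.948e+16 J = -69.48 PJ.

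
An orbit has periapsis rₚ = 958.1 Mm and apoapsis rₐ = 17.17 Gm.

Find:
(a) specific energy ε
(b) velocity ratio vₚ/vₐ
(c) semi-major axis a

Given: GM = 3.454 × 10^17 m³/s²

Convert to SI: rₚ = 958.1 Mm = 9.581e+08 m; rₐ = 17.17 Gm = 1.717e+10 m.
(a) With a = (rₚ + rₐ)/2 = 9.06405e+09 m, ε = −GM/(2a) = −3.454e+17/(2 · 9.06405e+09) J/kg ≈ -1.905e+07 J/kg
(b) Conservation of angular momentum (rₚvₚ = rₐvₐ) gives vₚ/vₐ = rₐ/rₚ = 1.717e+10/9.581e+08 ≈ 17.92
(c) a = (rₚ + rₐ)/2 = (9.581e+08 + 1.717e+10)/2 ≈ 9.064e+09 m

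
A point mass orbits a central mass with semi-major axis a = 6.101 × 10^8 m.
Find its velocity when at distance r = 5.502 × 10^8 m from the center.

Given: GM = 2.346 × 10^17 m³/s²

Vis-viva: v = √(GM · (2/r − 1/a)).
2/r − 1/a = 2/5.502e+08 − 1/6.101e+08 = 1.99597e-09 m⁻¹.
v = √(2.346e+17 · 1.99597e-09) m/s ≈ 2.164e+04 m/s = 21.64 km/s.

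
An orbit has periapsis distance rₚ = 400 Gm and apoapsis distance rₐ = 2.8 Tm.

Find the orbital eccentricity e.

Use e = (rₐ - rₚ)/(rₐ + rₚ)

Convert to SI: rₚ = 400 Gm = 4e+11 m; rₐ = 2.8 Tm = 2.8e+12 m.
e = (rₐ − rₚ) / (rₐ + rₚ).
e = (2.8e+12 − 4e+11) / (2.8e+12 + 4e+11) = 2.4e+12 / 3.2e+12 ≈ 0.75.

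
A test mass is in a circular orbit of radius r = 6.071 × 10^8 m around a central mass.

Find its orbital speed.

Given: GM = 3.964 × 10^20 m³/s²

For a circular orbit, gravity supplies the centripetal force, so v = √(GM / r).
v = √(3.964e+20 / 6.071e+08) m/s ≈ 8.08e+05 m/s = 808 km/s.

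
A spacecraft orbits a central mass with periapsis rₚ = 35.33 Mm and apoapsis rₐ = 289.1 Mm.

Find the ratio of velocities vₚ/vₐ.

Convert to SI: rₚ = 35.33 Mm = 3.533e+07 m; rₐ = 289.1 Mm = 2.891e+08 m.
Conservation of angular momentum gives rₚvₚ = rₐvₐ, so vₚ/vₐ = rₐ/rₚ.
vₚ/vₐ = 2.891e+08 / 3.533e+07 ≈ 8.183.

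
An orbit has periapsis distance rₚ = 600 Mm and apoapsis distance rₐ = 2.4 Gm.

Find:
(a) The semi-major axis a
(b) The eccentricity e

Convert to SI: rₚ = 600 Mm = 6e+08 m; rₐ = 2.4 Gm = 2.4e+09 m.
(a) a = (rₚ + rₐ) / 2 = (6e+08 + 2.4e+09) / 2 ≈ 1.5e+09 m = 1.5 Gm.
(b) e = (rₐ − rₚ) / (rₐ + rₚ) = (2.4e+09 − 6e+08) / (2.4e+09 + 6e+08) ≈ 0.6.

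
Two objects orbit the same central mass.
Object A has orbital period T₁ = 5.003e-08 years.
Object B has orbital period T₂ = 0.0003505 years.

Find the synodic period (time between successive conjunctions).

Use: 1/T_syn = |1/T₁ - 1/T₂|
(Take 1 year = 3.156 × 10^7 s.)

Convert to SI: T₁ = 5.003e-08 years = 1.57895 s; T₂ = 0.0003505 years = 11061.8 s.
T_syn = |T₁ · T₂ / (T₁ − T₂)|.
T_syn = |1.57895 · 11061.8 / (1.57895 − 11061.8)| s ≈ 1.579 s = 5.004e-08 years.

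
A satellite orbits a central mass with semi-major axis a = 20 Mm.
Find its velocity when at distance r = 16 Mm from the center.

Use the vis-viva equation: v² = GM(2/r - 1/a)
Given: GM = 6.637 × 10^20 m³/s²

Convert to SI: a = 20 Mm = 2e+07 m; r = 16 Mm = 1.6e+07 m.
Vis-viva: v = √(GM · (2/r − 1/a)).
2/r − 1/a = 2/1.6e+07 − 1/2e+07 = 7.5e-08 m⁻¹.
v = √(6.637e+20 · 7.5e-08) m/s ≈ 7.055e+06 m/s = 7055 km/s.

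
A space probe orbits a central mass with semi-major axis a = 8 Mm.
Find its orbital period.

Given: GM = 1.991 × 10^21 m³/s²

Convert to SI: a = 8 Mm = 8e+06 m.
Kepler's third law: T = 2π √(a³ / GM).
Substituting a = 8e+06 m and GM = 1.991e+21 m³/s²:
T = 2π √((8e+06)³ / 1.991e+21) s
T ≈ 3.186 s = 3.186 seconds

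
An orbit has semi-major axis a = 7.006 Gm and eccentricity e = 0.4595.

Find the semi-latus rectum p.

Convert to SI: a = 7.006 Gm = 7.006e+09 m.
p = a (1 − e²).
p = 7.006e+09 · (1 − (0.4595)²) = 7.006e+09 · 0.78886 ≈ 5.527e+09 m = 5.527 Gm.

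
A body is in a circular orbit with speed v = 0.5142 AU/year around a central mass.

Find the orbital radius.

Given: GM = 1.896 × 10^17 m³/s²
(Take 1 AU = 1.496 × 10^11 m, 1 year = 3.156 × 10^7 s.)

Convert to SI: v = 0.5142 AU/year = 2437.4 m/s.
For a circular orbit, v² = GM / r, so r = GM / v².
r = 1.896e+17 / (2437.4)² m ≈ 3.191e+10 m = 0.2133 AU.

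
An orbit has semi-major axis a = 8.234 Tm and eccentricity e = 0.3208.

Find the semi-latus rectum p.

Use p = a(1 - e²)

Convert to SI: a = 8.234 Tm = 8.234e+12 m.
p = a (1 − e²).
p = 8.234e+12 · (1 − (0.3208)²) = 8.234e+12 · 0.897087 ≈ 7.387e+12 m = 7.387 Tm.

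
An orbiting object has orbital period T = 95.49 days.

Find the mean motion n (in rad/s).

Convert to SI: T = 95.49 days = 8.25034e+06 s.
n = 2π / T.
n = 2π / 8.25034e+06 s ≈ 7.616e-07 rad/s.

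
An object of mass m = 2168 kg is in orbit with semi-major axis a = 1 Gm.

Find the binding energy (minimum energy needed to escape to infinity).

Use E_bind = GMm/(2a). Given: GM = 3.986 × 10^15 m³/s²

Convert to SI: a = 1 Gm = 1e+09 m.
Total orbital energy is E = −GMm/(2a); binding energy is E_bind = −E = GMm/(2a).
E_bind = 3.986e+15 · 2168 / (2 · 1e+09) J ≈ 4.321e+09 J = 4.321 GJ.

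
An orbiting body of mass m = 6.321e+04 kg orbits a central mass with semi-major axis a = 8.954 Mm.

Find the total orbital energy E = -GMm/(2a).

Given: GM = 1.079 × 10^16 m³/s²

Convert to SI: a = 8.954 Mm = 8.954e+06 m.
E = −GMm / (2a).
E = −1.079e+16 · 6.321e+04 / (2 · 8.954e+06) J ≈ -3.809e+13 J = -38.09 TJ.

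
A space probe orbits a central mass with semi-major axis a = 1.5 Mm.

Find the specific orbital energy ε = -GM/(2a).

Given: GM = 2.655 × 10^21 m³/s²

Convert to SI: a = 1.5 Mm = 1.5e+06 m.
ε = −GM / (2a).
ε = −2.655e+21 / (2 · 1.5e+06) J/kg ≈ -8.85e+14 J/kg = -8.85e+05 GJ/kg.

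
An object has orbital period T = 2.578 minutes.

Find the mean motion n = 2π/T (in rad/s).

Convert to SI: T = 2.578 minutes = 154.68 s.
n = 2π / T.
n = 2π / 154.68 s ≈ 0.04062 rad/s.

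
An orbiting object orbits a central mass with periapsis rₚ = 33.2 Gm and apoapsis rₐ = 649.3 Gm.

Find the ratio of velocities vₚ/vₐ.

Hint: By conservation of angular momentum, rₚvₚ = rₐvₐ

Convert to SI: rₚ = 33.2 Gm = 3.32e+10 m; rₐ = 649.3 Gm = 6.493e+11 m.
Conservation of angular momentum gives rₚvₚ = rₐvₐ, so vₚ/vₐ = rₐ/rₚ.
vₚ/vₐ = 6.493e+11 / 3.32e+10 ≈ 19.56.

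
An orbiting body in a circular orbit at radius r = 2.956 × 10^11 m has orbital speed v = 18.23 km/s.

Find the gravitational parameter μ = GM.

Convert to SI: v = 18.23 km/s = 18230 m/s.
For a circular orbit v² = GM/r, so GM = v² · r.
GM = (18230)² · 2.956e+11 m³/s² ≈ 9.824e+19 m³/s² = 9.824 × 10^19 m³/s².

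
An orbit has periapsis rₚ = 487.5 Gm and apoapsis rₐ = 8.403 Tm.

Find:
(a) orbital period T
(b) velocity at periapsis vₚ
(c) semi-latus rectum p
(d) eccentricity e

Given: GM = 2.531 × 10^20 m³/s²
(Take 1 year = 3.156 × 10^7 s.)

Convert to SI: rₚ = 487.5 Gm = 4.875e+11 m; rₐ = 8.403 Tm = 8.403e+12 m.
(a) With a = (rₚ + rₐ)/2 = 4.44525e+12 m, T = 2π √(a³/GM) = 2π √((4.44525e+12)³/2.531e+20) s ≈ 3.702e+09 s
(b) With a = (rₚ + rₐ)/2 = 4.44525e+12 m, vₚ = √(GM (2/rₚ − 1/a)) = √(2.531e+20 · (2/4.875e+11 − 1/4.44525e+12)) m/s ≈ 3.133e+04 m/s
(c) From a = (rₚ + rₐ)/2 = 4.44525e+12 m and e = (rₐ − rₚ)/(rₐ + rₚ) = 0.890332, p = a(1 − e²) = 4.44525e+12 · (1 − (0.890332)²) ≈ 9.215e+11 m
(d) e = (rₐ − rₚ)/(rₐ + rₚ) = (8.403e+12 − 4.875e+11)/(8.403e+12 + 4.875e+11) ≈ 0.8903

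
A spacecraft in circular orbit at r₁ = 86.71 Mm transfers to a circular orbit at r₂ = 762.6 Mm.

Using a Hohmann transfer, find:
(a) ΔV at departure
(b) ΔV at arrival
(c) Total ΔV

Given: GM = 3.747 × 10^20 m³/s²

Convert to SI: r₁ = 86.71 Mm = 8.671e+07 m; r₂ = 762.6 Mm = 7.626e+08 m.
Transfer semi-major axis: a_t = (r₁ + r₂)/2 = (8.671e+07 + 7.626e+08)/2 = 4.24655e+08 m.
Circular speeds: v₁ = √(GM/r₁) = 2.07877e+06 m/s, v₂ = √(GM/r₂) = 700960 m/s.
Transfer speeds (vis-viva v² = GM(2/r − 1/a_t)): v₁ᵗ = 2.78572e+06 m/s, v₂ᵗ = 316745 m/s.
(a) ΔV₁ = |v₁ᵗ − v₁| ≈ 7.069e+05 m/s = 706.9 km/s.
(b) ΔV₂ = |v₂ − v₂ᵗ| ≈ 3.842e+05 m/s = 384.2 km/s.
(c) ΔV_total = ΔV₁ + ΔV₂ ≈ 1.091e+06 m/s = 1091 km/s.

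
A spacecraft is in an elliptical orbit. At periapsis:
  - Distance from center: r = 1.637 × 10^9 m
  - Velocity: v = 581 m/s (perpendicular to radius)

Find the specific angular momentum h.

With v perpendicular to r, h = r · v.
h = 1.637e+09 · 581 m²/s ≈ 9.511e+11 m²/s.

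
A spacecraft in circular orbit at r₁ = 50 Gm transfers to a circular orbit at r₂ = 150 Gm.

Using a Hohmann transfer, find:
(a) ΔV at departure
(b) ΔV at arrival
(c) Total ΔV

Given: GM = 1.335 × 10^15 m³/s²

Convert to SI: r₁ = 50 Gm = 5e+10 m; r₂ = 150 Gm = 1.5e+11 m.
Transfer semi-major axis: a_t = (r₁ + r₂)/2 = (5e+10 + 1.5e+11)/2 = 1e+11 m.
Circular speeds: v₁ = √(GM/r₁) = 163.401 m/s, v₂ = √(GM/r₂) = 94.3398 m/s.
Transfer speeds (vis-viva v² = GM(2/r − 1/a_t)): v₁ᵗ = 200.125 m/s, v₂ᵗ = 66.7083 m/s.
(a) ΔV₁ = |v₁ᵗ − v₁| ≈ 36.72 m/s = 36.72 m/s.
(b) ΔV₂ = |v₂ − v₂ᵗ| ≈ 27.63 m/s = 27.63 m/s.
(c) ΔV_total = ΔV₁ + ΔV₂ ≈ 64.36 m/s = 64.36 m/s.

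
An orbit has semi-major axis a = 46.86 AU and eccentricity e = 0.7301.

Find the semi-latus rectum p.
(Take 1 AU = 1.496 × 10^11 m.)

Convert to SI: a = 46.86 AU = 7.01026e+12 m.
p = a (1 − e²).
p = 7.01026e+12 · (1 − (0.7301)²) = 7.01026e+12 · 0.466954 ≈ 3.273e+12 m = 21.88 AU.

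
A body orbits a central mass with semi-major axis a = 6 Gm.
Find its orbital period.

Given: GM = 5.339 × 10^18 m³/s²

Convert to SI: a = 6 Gm = 6e+09 m.
Kepler's third law: T = 2π √(a³ / GM).
Substituting a = 6e+09 m and GM = 5.339e+18 m³/s²:
T = 2π √((6e+09)³ / 5.339e+18) s
T ≈ 1.264e+06 s = 14.63 days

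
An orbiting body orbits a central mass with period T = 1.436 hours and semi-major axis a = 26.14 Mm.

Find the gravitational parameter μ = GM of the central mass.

Convert to SI: T = 1.436 hours = 5169.6 s; a = 26.14 Mm = 2.614e+07 m.
GM = 4π² · a³ / T².
GM = 4π² · (2.614e+07)³ / (5169.6)² m³/s² ≈ 2.639e+16 m³/s² = 2.639 × 10^16 m³/s².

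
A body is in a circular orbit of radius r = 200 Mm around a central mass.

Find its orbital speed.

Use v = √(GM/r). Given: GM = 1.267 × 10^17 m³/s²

Convert to SI: r = 200 Mm = 2e+08 m.
For a circular orbit, gravity supplies the centripetal force, so v = √(GM / r).
v = √(1.267e+17 / 2e+08) m/s ≈ 2.517e+04 m/s = 25.17 km/s.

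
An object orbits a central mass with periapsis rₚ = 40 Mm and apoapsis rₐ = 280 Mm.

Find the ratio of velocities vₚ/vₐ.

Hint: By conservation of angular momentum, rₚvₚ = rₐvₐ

Convert to SI: rₚ = 40 Mm = 4e+07 m; rₐ = 280 Mm = 2.8e+08 m.
Conservation of angular momentum gives rₚvₚ = rₐvₐ, so vₚ/vₐ = rₐ/rₚ.
vₚ/vₐ = 2.8e+08 / 4e+07 ≈ 7.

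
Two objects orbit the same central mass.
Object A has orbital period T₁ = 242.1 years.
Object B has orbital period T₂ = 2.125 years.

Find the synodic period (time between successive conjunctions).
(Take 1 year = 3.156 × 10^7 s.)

Convert to SI: T₁ = 242.1 years = 7.64068e+09 s; T₂ = 2.125 years = 6.7065e+07 s.
T_syn = |T₁ · T₂ / (T₁ − T₂)|.
T_syn = |7.64068e+09 · 6.7065e+07 / (7.64068e+09 − 6.7065e+07)| s ≈ 6.766e+07 s = 2.144 years.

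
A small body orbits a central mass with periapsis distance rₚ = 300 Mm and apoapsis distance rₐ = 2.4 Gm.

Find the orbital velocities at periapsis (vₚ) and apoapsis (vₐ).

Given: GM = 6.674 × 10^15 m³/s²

Convert to SI: rₚ = 300 Mm = 3e+08 m; rₐ = 2.4 Gm = 2.4e+09 m.
Use the vis-viva equation v² = GM(2/r − 1/a) with a = (rₚ + rₐ)/2 = (3e+08 + 2.4e+09)/2 = 1.35e+09 m.
vₚ = √(GM · (2/rₚ − 1/a)) = √(6.674e+15 · (2/3e+08 − 1/1.35e+09)) m/s ≈ 6289 m/s = 6.289 km/s.
vₐ = √(GM · (2/rₐ − 1/a)) = √(6.674e+15 · (2/2.4e+09 − 1/1.35e+09)) m/s ≈ 786.1 m/s = 786.1 m/s.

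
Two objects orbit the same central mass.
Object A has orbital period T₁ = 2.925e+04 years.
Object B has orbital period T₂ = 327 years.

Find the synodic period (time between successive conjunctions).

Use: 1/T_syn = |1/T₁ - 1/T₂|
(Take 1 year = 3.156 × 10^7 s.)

Convert to SI: T₁ = 2.925e+04 years = 9.2313e+11 s; T₂ = 327 years = 1.03201e+10 s.
T_syn = |T₁ · T₂ / (T₁ − T₂)|.
T_syn = |9.2313e+11 · 1.03201e+10 / (9.2313e+11 − 1.03201e+10)| s ≈ 1.044e+10 s = 330.7 years.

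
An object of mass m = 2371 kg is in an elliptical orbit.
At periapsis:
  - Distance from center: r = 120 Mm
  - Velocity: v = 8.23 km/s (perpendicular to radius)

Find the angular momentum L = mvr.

Convert to SI: r = 120 Mm = 1.2e+08 m; v = 8.23 km/s = 8230 m/s.
Since v is perpendicular to r, L = m · v · r.
L = 2371 · 8230 · 1.2e+08 kg·m²/s ≈ 2.342e+15 kg·m²/s.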